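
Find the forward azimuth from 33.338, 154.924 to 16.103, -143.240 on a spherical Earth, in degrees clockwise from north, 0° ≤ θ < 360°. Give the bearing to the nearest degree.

Δλ = -143.240 − 154.924 = -298.164°; wrapped into (−180°, 180°]: 61.836°.
θ = atan2( sin Δλ · cos φ₂ , cos φ₁ · sin φ₂ − sin φ₁ · cos φ₂ · cos Δλ )
  = atan2(0.84701, -0.01750) = 91.184° → normalised to [0°, 360°): 91.184°.

91°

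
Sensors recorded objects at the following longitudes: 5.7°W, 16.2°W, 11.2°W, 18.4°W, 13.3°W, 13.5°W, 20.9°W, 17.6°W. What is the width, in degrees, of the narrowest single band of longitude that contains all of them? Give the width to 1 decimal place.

Sort the longitudes: -20.9°, -18.4°, -17.6°, -16.2°, -13.5°, -13.3°, -11.2°, -5.7°.
Eastward gaps between consecutive values (wrapping around): 2.5°, 0.8°, 1.4°, 2.7°, 0.2°, 2.1°, 5.5°, 344.8°.
Largest gap = 344.8° ⇒ minimal covering band is its complement: 360° − 344.8° = 15.2°.
Band runs from -20.9° eastward to -5.7°.

15.2°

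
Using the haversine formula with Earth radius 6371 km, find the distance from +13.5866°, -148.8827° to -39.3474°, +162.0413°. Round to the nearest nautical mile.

4198 nmi

Δλ = 162.0413 − -148.8827 = 310.9240°; wrapped into (−180°, 180°]: -49.0760°.
Δφ = -39.3474 − 13.5866 = -52.9340°.
a = sin²(Δφ/2) + cos φ₁ · cos φ₂ · sin²(Δλ/2) = 0.328275.
c = 2·atan2(√a, √(1−a)) = 1.22021 rad → d = 6371·c ≈ 7773.95 km ≈ 4197.60 nmi.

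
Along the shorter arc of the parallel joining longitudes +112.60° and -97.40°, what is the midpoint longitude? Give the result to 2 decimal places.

-172.40°

Signed shortest Δλ from +112.60° to -97.40° is +150.00°.
Midpoint longitude = +112.60° + (+150.00°)/2 = +112.60° + 75.00° = +187.60°.
Normalise into (−180°, 180°]: -172.40°.
(The naïve average (+112.60 + -97.40)/2 = 7.6° is on the wrong side of the globe.)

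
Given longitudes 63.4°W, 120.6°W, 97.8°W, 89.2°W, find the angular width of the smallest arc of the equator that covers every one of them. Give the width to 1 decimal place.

Sort the longitudes: -120.6°, -97.8°, -89.2°, -63.4°.
Eastward gaps between consecutive values (wrapping around): 22.8°, 8.6°, 25.8°, 302.8°.
Largest gap = 302.8° ⇒ minimal covering band is its complement: 360° − 302.8° = 57.2°.
Band runs from -120.6° eastward to -63.4°.

57.2°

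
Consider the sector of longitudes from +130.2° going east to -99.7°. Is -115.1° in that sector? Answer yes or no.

Yes

Band width going east from +130.2° to -99.7°: ((-99.7 − 130.2) mod 360) = 130.1°.
Offset of -115.1° east of the west edge: ((-115.1 − 130.2) mod 360) = 114.7°.
114.7° ≤ 130.1° ⇒ inside.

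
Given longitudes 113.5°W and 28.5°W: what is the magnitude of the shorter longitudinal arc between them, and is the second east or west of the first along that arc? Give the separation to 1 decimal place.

Raw difference: -28.5 − -113.5 = 85.0°.
Normalise into (−180°, 180°]: 85.0° stays 85.0°.
Positive ⇒ the second point lies to the east; separation 85.0°.

85.0° east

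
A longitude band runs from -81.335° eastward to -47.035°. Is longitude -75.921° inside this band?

Band width going east from -81.335° to -47.035°: ((-47.035 − -81.335) mod 360) = 34.300°.
Offset of -75.921° east of the west edge: ((-75.921 − -81.335) mod 360) = 5.414°.
5.414° ≤ 34.300° ⇒ inside.

Yes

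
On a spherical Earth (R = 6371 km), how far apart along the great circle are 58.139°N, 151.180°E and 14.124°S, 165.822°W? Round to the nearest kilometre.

Δλ = -165.822 − 151.180 = -317.002°; wrapped into (−180°, 180°]: 42.998°.
Δφ = -14.124 − 58.139 = -72.263°.
a = sin²(Δφ/2) + cos φ₁ · cos φ₂ · sin²(Δλ/2) = 0.416430.
c = 2·atan2(√a, √(1−a)) = 1.40287 rad → d = 6371·c ≈ 8937.68 km.

8938 km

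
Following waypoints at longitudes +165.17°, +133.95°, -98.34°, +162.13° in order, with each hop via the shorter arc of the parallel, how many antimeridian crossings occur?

Leg 1: +165.17° → +133.95°, shortest Δλ = -31.22° (west) — does not cross 180°.
Leg 2: +133.95° → -98.34°, shortest Δλ = 127.71° (east) — crosses 180°.
Leg 3: -98.34° → +162.13°, shortest Δλ = -99.53° (west) — crosses 180°.
Total crossings: 2.

2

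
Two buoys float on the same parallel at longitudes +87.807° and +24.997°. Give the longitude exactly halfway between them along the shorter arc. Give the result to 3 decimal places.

Signed shortest Δλ from +87.807° to +24.997° is -62.810°.
Midpoint longitude = +87.807° + (-62.810°)/2 = +87.807° − 31.405° = +56.402°.

+56.402°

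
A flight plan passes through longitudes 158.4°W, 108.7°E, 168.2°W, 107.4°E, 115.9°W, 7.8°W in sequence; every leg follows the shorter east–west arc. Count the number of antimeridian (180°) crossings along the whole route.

4

Leg 1: -158.4° → +108.7°, shortest Δλ = -92.9° (west) — crosses 180°.
Leg 2: +108.7° → -168.2°, shortest Δλ = 83.1° (east) — crosses 180°.
Leg 3: -168.2° → +107.4°, shortest Δλ = -84.4° (west) — crosses 180°.
Leg 4: +107.4° → -115.9°, shortest Δλ = 136.7° (east) — crosses 180°.
Leg 5: -115.9° → -7.8°, shortest Δλ = 108.1° (east) — does not cross 180°.
Total crossings: 4.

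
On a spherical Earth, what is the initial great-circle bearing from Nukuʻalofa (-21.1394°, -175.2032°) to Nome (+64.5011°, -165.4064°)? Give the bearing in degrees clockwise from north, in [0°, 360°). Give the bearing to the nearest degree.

4°

Δλ = -165.4064 − -175.2032 = 9.7968°.
θ = atan2( sin Δλ · cos φ₂ , cos φ₁ · sin φ₂ − sin φ₁ · cos φ₂ · cos Δλ )
  = atan2(0.07325, 0.99484) = 4.211° → normalised to [0°, 360°): 4.211°.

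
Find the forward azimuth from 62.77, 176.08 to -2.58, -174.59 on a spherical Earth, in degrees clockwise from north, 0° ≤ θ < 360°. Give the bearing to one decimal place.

Δλ = -174.59 − 176.08 = -350.67°; wrapped into (−180°, 180°]: 9.33°.
θ = atan2( sin Δλ · cos φ₂ , cos φ₁ · sin φ₂ − sin φ₁ · cos φ₂ · cos Δλ )
  = atan2(0.16196, -0.89712) = 169.767° → normalised to [0°, 360°): 169.767°.

169.8°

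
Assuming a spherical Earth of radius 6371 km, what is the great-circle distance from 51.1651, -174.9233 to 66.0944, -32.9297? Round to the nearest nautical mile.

Δλ = -32.9297 − -174.9233 = 141.9936°.
Δφ = 66.0944 − 51.1651 = 14.9293°.
a = sin²(Δφ/2) + cos φ₁ · cos φ₂ · sin²(Δλ/2) = 0.244046.
c = 2·atan2(√a, √(1−a)) = 1.03339 rad → d = 6371·c ≈ 6583.74 km ≈ 3554.94 nmi.

3555 nmi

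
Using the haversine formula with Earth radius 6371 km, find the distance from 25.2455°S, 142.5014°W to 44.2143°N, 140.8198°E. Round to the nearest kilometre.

10954 km

Δλ = 140.8198 − -142.5014 = 283.3212°; wrapped into (−180°, 180°]: -76.6788°.
Δφ = 44.2143 − -25.2455 = 69.4598°.
a = sin²(Δφ/2) + cos φ₁ · cos φ₂ · sin²(Δλ/2) = 0.574023.
c = 2·atan2(√a, √(1−a)) = 1.71939 rad → d = 6371·c ≈ 10954.22 km.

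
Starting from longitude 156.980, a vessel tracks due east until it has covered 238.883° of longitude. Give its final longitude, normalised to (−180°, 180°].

+35.863°

Start at +156.980°; shift +238.883° → +395.863°.
+395.863° lies outside (−180°, 180°]; subtract 360° → +35.863°.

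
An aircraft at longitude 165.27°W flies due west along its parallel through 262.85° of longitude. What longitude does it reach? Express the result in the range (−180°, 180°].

Start at -165.27°; shift −262.85° → -428.12°.
-428.12° lies outside (−180°, 180°]; add 360° → -68.12°.

68.12°W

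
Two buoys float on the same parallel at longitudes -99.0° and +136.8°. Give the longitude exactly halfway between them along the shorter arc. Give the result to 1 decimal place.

Signed shortest Δλ from -99.0° to +136.8° is -124.2°.
Midpoint longitude = -99.0° + (-124.2°)/2 = -99.0° − 62.1° = -161.1°.
(The naïve average (-99.0 + +136.8)/2 = 18.9° is on the wrong side of the globe.)

-161.1°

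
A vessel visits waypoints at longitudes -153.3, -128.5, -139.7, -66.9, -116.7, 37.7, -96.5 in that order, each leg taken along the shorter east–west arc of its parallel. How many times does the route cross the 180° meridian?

Leg 1: -153.3° → -128.5°, shortest Δλ = 24.8° (east) — does not cross 180°.
Leg 2: -128.5° → -139.7°, shortest Δλ = -11.2° (west) — does not cross 180°.
Leg 3: -139.7° → -66.9°, shortest Δλ = 72.8° (east) — does not cross 180°.
Leg 4: -66.9° → -116.7°, shortest Δλ = -49.8° (west) — does not cross 180°.
Leg 5: -116.7° → +37.7°, shortest Δλ = 154.4° (east) — does not cross 180°.
Leg 6: +37.7° → -96.5°, shortest Δλ = -134.2° (west) — does not cross 180°.
Total crossings: 0.

0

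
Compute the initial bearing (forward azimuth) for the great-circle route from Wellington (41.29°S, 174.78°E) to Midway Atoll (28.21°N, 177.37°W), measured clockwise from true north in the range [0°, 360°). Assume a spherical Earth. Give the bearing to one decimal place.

7.4°

Δλ = -177.37 − 174.78 = -352.15°; wrapped into (−180°, 180°]: 7.85°.
θ = atan2( sin Δλ · cos φ₂ , cos φ₁ · sin φ₂ − sin φ₁ · cos φ₂ · cos Δλ )
  = atan2(0.12036, 0.93122) = 7.364° → normalised to [0°, 360°): 7.364°.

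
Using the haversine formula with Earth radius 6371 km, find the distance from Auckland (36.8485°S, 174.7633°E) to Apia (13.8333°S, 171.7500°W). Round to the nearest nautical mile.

1560 nmi

Δλ = -171.7500 − 174.7633 = -346.5133°; wrapped into (−180°, 180°]: 13.4867°.
Δφ = -13.8333 − -36.8485 = 23.0152°.
a = sin²(Δφ/2) + cos φ₁ · cos φ₂ · sin²(Δλ/2) = 0.050513.
c = 2·atan2(√a, √(1−a)) = 0.45337 rad → d = 6371·c ≈ 2888.45 km ≈ 1559.64 nmi.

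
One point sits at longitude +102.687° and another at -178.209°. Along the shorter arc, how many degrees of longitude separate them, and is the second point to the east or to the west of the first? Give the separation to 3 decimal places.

Raw difference: -178.209 − 102.687 = -280.896°.
Normalise into (−180°, 180°]: -280.896° + 360° = 79.104°.
Positive ⇒ the second point lies to the east; separation 79.104°.

79.104° east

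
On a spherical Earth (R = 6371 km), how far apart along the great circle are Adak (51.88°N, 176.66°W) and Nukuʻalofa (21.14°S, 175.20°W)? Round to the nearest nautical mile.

4385 nmi

Δλ = -175.20 − -176.66 = 1.46°.
Δφ = -21.14 − 51.88 = -73.02°.
a = sin²(Δφ/2) + cos φ₁ · cos φ₂ · sin²(Δλ/2) = 0.354075.
c = 2·atan2(√a, √(1−a)) = 1.27463 rad → d = 6371·c ≈ 8120.70 km ≈ 4384.83 nmi.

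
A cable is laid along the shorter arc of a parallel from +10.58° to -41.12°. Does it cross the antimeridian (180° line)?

Signed shortest Δλ = ((-41.12 − 10.58 + 180) mod 360) − 180 = -51.7°.
Going west by 51.7° from +10.58° reaches -41.12° without touching 180°.

No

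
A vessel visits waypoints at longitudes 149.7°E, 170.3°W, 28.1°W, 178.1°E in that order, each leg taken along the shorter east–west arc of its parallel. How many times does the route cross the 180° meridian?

2

Leg 1: +149.7° → -170.3°, shortest Δλ = 40.0° (east) — crosses 180°.
Leg 2: -170.3° → -28.1°, shortest Δλ = 142.2° (east) — does not cross 180°.
Leg 3: -28.1° → +178.1°, shortest Δλ = -153.8° (west) — crosses 180°.
Total crossings: 2.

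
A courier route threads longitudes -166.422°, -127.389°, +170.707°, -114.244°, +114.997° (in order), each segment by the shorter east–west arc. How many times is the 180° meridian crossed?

Leg 1: -166.422° → -127.389°, shortest Δλ = 39.033° (east) — does not cross 180°.
Leg 2: -127.389° → +170.707°, shortest Δλ = -61.904° (west) — crosses 180°.
Leg 3: +170.707° → -114.244°, shortest Δλ = 75.049° (east) — crosses 180°.
Leg 4: -114.244° → +114.997°, shortest Δλ = -130.759° (west) — crosses 180°.
Total crossings: 3.

3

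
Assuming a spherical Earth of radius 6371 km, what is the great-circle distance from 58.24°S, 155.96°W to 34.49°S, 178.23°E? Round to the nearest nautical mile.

Δλ = 178.23 − -155.96 = 334.19°; wrapped into (−180°, 180°]: -25.81°.
Δφ = -34.49 − -58.24 = 23.75°.
a = sin²(Δφ/2) + cos φ₁ · cos φ₂ · sin²(Δλ/2) = 0.063984.
c = 2·atan2(√a, √(1−a)) = 0.51146 rad → d = 6371·c ≈ 3258.49 km ≈ 1759.44 nmi.

1759 nmi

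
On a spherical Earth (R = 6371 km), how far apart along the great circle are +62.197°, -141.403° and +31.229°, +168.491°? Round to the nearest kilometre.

4938 km

Δλ = 168.491 − -141.403 = 309.894°; wrapped into (−180°, 180°]: -50.106°.
Δφ = 31.229 − 62.197 = -30.968°.
a = sin²(Δφ/2) + cos φ₁ · cos φ₂ · sin²(Δλ/2) = 0.142792.
c = 2·atan2(√a, √(1−a)) = 0.77501 rad → d = 6371·c ≈ 4937.57 km.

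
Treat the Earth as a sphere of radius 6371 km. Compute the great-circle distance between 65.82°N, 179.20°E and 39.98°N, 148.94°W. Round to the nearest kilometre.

Δλ = -148.94 − 179.20 = -328.14°; wrapped into (−180°, 180°]: 31.86°.
Δφ = 39.98 − 65.82 = -25.84°.
a = sin²(Δφ/2) + cos φ₁ · cos φ₂ · sin²(Δλ/2) = 0.073636.
c = 2·atan2(√a, √(1−a)) = 0.54961 rad → d = 6371·c ≈ 3501.57 km.

3502 km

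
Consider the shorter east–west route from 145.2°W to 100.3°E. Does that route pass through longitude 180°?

Yes

Naïve |100.3 − -145.2| = 245.5° > 180°, so the shorter arc goes the other way round — across 180°.
Signed shortest Δλ = ((100.3 − -145.2 + 180) mod 360) − 180 = -114.5°.
Going west by 114.5° from -145.2° passes through 180° before reaching +100.3°.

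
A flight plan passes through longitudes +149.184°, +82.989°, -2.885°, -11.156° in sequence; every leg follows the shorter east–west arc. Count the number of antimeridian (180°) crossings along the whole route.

0

Leg 1: +149.184° → +82.989°, shortest Δλ = -66.195° (west) — does not cross 180°.
Leg 2: +82.989° → -2.885°, shortest Δλ = -85.874° (west) — does not cross 180°.
Leg 3: -2.885° → -11.156°, shortest Δλ = -8.271° (west) — does not cross 180°.
Total crossings: 0.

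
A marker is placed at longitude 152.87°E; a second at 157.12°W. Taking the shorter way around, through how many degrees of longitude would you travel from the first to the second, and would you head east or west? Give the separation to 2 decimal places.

Raw difference: -157.12 − 152.87 = -309.99°.
Normalise into (−180°, 180°]: -309.99° + 360° = 50.01°.
Positive ⇒ the second point lies to the east; separation 50.01°.

50.01° east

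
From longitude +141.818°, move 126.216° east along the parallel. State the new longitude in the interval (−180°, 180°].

Start at +141.818°; shift +126.216° → +268.034°.
+268.034° lies outside (−180°, 180°]; subtract 360° → -91.966°.

-91.966°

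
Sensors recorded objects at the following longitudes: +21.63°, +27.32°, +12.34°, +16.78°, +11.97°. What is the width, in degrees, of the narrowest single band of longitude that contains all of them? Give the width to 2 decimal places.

Sort the longitudes: +11.97°, +12.34°, +16.78°, +21.63°, +27.32°.
Eastward gaps between consecutive values (wrapping around): 0.37°, 4.44°, 4.85°, 5.69°, 344.65°.
Largest gap = 344.65° ⇒ minimal covering band is its complement: 360° − 344.65° = 15.35°.
Band runs from +11.97° eastward to +27.32°.

15.35°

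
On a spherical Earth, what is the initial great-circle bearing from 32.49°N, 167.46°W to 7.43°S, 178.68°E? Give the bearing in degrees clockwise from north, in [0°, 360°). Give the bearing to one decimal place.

Δλ = 178.68 − -167.46 = 346.14°; wrapped into (−180°, 180°]: -13.86°.
θ = atan2( sin Δλ · cos φ₂ , cos φ₁ · sin φ₂ − sin φ₁ · cos φ₂ · cos Δλ )
  = atan2(-0.23754, -0.62621) = -159.227° → normalised to [0°, 360°): 200.773°.

200.8°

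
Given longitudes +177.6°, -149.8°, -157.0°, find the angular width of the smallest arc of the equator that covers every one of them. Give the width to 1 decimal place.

Sort the longitudes: -157.0°, -149.8°, +177.6°.
Eastward gaps between consecutive values (wrapping around): 7.2°, 327.4°, 25.4°.
Largest gap = 327.4° ⇒ minimal covering band is its complement: 360° − 327.4° = 32.6°.
Band runs from +177.6° eastward to -149.8°, crossing the antimeridian.

32.6°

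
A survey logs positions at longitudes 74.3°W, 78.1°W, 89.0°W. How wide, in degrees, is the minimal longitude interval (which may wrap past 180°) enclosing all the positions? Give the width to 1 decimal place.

14.7°

Sort the longitudes: -89.0°, -78.1°, -74.3°.
Eastward gaps between consecutive values (wrapping around): 10.9°, 3.8°, 345.3°.
Largest gap = 345.3° ⇒ minimal covering band is its complement: 360° − 345.3° = 14.7°.
Band runs from -89.0° eastward to -74.3°.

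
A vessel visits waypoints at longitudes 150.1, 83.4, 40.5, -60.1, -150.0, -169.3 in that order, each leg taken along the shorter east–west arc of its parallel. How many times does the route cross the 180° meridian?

Leg 1: +150.1° → +83.4°, shortest Δλ = -66.7° (west) — does not cross 180°.
Leg 2: +83.4° → +40.5°, shortest Δλ = -42.9° (west) — does not cross 180°.
Leg 3: +40.5° → -60.1°, shortest Δλ = -100.6° (west) — does not cross 180°.
Leg 4: -60.1° → -150.0°, shortest Δλ = -89.9° (west) — does not cross 180°.
Leg 5: -150.0° → -169.3°, shortest Δλ = -19.3° (west) — does not cross 180°.
Total crossings: 0.

0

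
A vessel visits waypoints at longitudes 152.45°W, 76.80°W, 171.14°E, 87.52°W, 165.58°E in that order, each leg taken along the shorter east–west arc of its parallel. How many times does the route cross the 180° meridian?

3

Leg 1: -152.45° → -76.80°, shortest Δλ = 75.65° (east) — does not cross 180°.
Leg 2: -76.80° → +171.14°, shortest Δλ = -112.06° (west) — crosses 180°.
Leg 3: +171.14° → -87.52°, shortest Δλ = 101.34° (east) — crosses 180°.
Leg 4: -87.52° → +165.58°, shortest Δλ = -106.9° (west) — crosses 180°.
Total crossings: 3.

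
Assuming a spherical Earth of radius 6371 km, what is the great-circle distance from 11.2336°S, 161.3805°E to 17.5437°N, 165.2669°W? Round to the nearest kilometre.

Δλ = -165.2669 − 161.3805 = -326.6474°; wrapped into (−180°, 180°]: 33.3526°.
Δφ = 17.5437 − -11.2336 = 28.7773°.
a = sin²(Δφ/2) + cos φ₁ · cos φ₂ · sin²(Δλ/2) = 0.138765.
c = 2·atan2(√a, √(1−a)) = 0.76343 rad → d = 6371·c ≈ 4863.80 km.

4864 km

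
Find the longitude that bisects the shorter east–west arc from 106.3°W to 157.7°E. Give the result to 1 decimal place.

154.3°W

Signed shortest Δλ from -106.3° to +157.7° is -96.0°.
Midpoint longitude = -106.3° + (-96.0°)/2 = -106.3° − 48.0° = -154.3°.
(The naïve average (-106.3 + +157.7)/2 = 25.7° is on the wrong side of the globe.)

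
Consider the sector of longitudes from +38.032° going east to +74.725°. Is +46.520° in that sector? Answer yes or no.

Yes

Band width going east from +38.032° to +74.725°: ((74.725 − 38.032) mod 360) = 36.693°.
Offset of +46.520° east of the west edge: ((46.520 − 38.032) mod 360) = 8.488°.
8.488° ≤ 36.693° ⇒ inside.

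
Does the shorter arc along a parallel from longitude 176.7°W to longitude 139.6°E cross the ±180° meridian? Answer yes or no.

Naïve |139.6 − -176.7| = 316.3° > 180°, so the shorter arc goes the other way round — across 180°.
Signed shortest Δλ = ((139.6 − -176.7 + 180) mod 360) − 180 = -43.7°.
Going west by 43.7° from -176.7° passes through 180° before reaching +139.6°.

Yes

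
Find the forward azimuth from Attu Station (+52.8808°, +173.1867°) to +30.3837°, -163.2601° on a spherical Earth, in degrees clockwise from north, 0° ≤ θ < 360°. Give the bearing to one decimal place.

Δλ = -163.2601 − 173.1867 = -336.4468°; wrapped into (−180°, 180°]: 23.5532°.
θ = atan2( sin Δλ · cos φ₂ , cos φ₁ · sin φ₂ − sin φ₁ · cos φ₂ · cos Δλ )
  = atan2(0.34472, -0.32533) = 133.343° → normalised to [0°, 360°): 133.343°.

133.3°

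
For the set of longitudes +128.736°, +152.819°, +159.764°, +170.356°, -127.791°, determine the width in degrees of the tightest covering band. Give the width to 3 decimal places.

103.473°

Sort the longitudes: -127.791°, +128.736°, +152.819°, +159.764°, +170.356°.
Eastward gaps between consecutive values (wrapping around): 256.527°, 24.083°, 6.945°, 10.592°, 61.853°.
Largest gap = 256.527° ⇒ minimal covering band is its complement: 360° − 256.527° = 103.473°.
Band runs from +128.736° eastward to -127.791°, crossing the antimeridian.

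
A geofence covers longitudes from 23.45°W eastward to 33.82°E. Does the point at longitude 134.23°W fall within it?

No

Band width going east from -23.45° to +33.82°: ((33.82 − -23.45) mod 360) = 57.27°.
Offset of -134.23° east of the west edge: ((-134.23 − -23.45) mod 360) = 249.22°.
249.22° > 57.27° ⇒ outside.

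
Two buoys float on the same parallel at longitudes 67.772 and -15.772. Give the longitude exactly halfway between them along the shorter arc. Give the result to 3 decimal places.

Signed shortest Δλ from +67.772° to -15.772° is -83.544°.
Midpoint longitude = +67.772° + (-83.544°)/2 = +67.772° − 41.772° = +26.000°.

+26.000°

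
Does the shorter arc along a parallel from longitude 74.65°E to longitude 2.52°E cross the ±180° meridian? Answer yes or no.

Signed shortest Δλ = ((2.52 − 74.65 + 180) mod 360) − 180 = -72.13°.
Going west by 72.13° from +74.65° reaches +2.52° without touching 180°.

No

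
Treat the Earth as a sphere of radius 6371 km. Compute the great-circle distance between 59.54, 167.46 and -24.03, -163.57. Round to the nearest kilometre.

Δλ = -163.57 − 167.46 = -331.03°; wrapped into (−180°, 180°]: 28.97°.
Δφ = -24.03 − 59.54 = -83.57°.
a = sin²(Δφ/2) + cos φ₁ · cos φ₂ · sin²(Δλ/2) = 0.472972.
c = 2·atan2(√a, √(1−a)) = 1.51671 rad → d = 6371·c ≈ 9662.99 km.

9663 km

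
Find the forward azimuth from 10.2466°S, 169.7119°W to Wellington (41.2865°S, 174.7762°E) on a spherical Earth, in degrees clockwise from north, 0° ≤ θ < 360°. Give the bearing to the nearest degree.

Δλ = 174.7762 − -169.7119 = 344.4881°; wrapped into (−180°, 180°]: -15.5119°.
θ = atan2( sin Δλ · cos φ₂ , cos φ₁ · sin φ₂ − sin φ₁ · cos φ₂ · cos Δλ )
  = atan2(-0.20096, -0.52050) = -158.889° → normalised to [0°, 360°): 201.111°.

201°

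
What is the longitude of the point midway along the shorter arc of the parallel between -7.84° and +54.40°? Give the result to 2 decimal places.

+23.28°

Signed shortest Δλ from -7.84° to +54.40° is +62.24°.
Midpoint longitude = -7.84° + (+62.24°)/2 = -7.84° + 31.12° = +23.28°.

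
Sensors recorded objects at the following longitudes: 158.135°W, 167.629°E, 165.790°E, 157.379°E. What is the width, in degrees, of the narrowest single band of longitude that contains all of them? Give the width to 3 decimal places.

44.486°

Sort the longitudes: -158.135°, +157.379°, +165.790°, +167.629°.
Eastward gaps between consecutive values (wrapping around): 315.514°, 8.411°, 1.839°, 34.236°.
Largest gap = 315.514° ⇒ minimal covering band is its complement: 360° − 315.514° = 44.486°.
Band runs from +157.379° eastward to -158.135°, crossing the antimeridian.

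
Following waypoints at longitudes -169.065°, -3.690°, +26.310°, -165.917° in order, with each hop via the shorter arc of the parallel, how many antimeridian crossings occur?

Leg 1: -169.065° → -3.690°, shortest Δλ = 165.375° (east) — does not cross 180°.
Leg 2: -3.690° → +26.310°, shortest Δλ = 30.0° (east) — does not cross 180°.
Leg 3: +26.310° → -165.917°, shortest Δλ = 167.773° (east) — crosses 180°.
Total crossings: 1.

1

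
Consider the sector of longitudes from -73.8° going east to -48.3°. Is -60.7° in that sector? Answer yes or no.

Yes

Band width going east from -73.8° to -48.3°: ((-48.3 − -73.8) mod 360) = 25.5°.
Offset of -60.7° east of the west edge: ((-60.7 − -73.8) mod 360) = 13.1°.
13.1° ≤ 25.5° ⇒ inside.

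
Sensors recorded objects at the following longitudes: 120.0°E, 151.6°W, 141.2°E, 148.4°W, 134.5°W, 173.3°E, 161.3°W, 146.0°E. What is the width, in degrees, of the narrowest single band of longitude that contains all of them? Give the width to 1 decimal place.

Sort the longitudes: -161.3°, -151.6°, -148.4°, -134.5°, +120.0°, +141.2°, +146.0°, +173.3°.
Eastward gaps between consecutive values (wrapping around): 9.7°, 3.2°, 13.9°, 254.5°, 21.2°, 4.8°, 27.3°, 25.4°.
Largest gap = 254.5° ⇒ minimal covering band is its complement: 360° − 254.5° = 105.5°.
Band runs from +120.0° eastward to -134.5°, crossing the antimeridian.

105.5°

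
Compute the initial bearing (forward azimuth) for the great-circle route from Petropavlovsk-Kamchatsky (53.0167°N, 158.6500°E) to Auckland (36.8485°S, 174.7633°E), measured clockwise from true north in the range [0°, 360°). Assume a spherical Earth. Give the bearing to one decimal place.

167.2°

Δλ = 174.7633 − 158.6500 = 16.1133°.
θ = atan2( sin Δλ · cos φ₂ , cos φ₁ · sin φ₂ − sin φ₁ · cos φ₂ · cos Δλ )
  = atan2(0.22209, -0.97489) = 167.166° → normalised to [0°, 360°): 167.166°.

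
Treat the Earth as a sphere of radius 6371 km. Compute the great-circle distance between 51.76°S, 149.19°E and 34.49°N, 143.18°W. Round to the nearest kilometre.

Δλ = -143.18 − 149.19 = -292.37°; wrapped into (−180°, 180°]: 67.63°.
Δφ = 34.49 − -51.76 = 86.25°.
a = sin²(Δφ/2) + cos φ₁ · cos φ₂ · sin²(Δλ/2) = 0.625298.
c = 2·atan2(√a, √(1−a)) = 1.82409 rad → d = 6371·c ≈ 11621.30 km.

11621 km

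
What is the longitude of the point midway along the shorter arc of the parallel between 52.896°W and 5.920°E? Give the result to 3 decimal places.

23.488°W

Signed shortest Δλ from -52.896° to +5.920° is +58.816°.
Midpoint longitude = -52.896° + (+58.816°)/2 = -52.896° + 29.408° = -23.488°.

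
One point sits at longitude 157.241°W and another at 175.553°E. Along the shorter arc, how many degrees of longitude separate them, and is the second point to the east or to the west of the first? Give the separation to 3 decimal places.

27.206° west

Raw difference: 175.553 − -157.241 = 332.794°.
Normalise into (−180°, 180°]: 332.794° − 360° = -27.206°.
Negative ⇒ the second point lies to the west; separation 27.206°.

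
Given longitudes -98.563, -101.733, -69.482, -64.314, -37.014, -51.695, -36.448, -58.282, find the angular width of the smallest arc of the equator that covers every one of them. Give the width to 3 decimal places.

Sort the longitudes: -101.733°, -98.563°, -69.482°, -64.314°, -58.282°, -51.695°, -37.014°, -36.448°.
Eastward gaps between consecutive values (wrapping around): 3.170°, 29.081°, 5.168°, 6.032°, 6.587°, 14.681°, 0.566°, 294.715°.
Largest gap = 294.715° ⇒ minimal covering band is its complement: 360° − 294.715° = 65.285°.
Band runs from -101.733° eastward to -36.448°.

65.285°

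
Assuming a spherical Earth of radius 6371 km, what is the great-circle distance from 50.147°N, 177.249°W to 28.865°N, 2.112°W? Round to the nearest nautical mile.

Δλ = -2.112 − -177.249 = 175.137°.
Δφ = 28.865 − 50.147 = -21.282°.
a = sin²(Δφ/2) + cos φ₁ · cos φ₂ · sin²(Δλ/2) = 0.594292.
c = 2·atan2(√a, √(1−a)) = 1.76052 rad → d = 6371·c ≈ 11216.24 km ≈ 6056.29 nmi.

6056 nmi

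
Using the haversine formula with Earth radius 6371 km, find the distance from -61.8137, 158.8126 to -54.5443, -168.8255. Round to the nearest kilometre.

2035 km

Δλ = -168.8255 − 158.8126 = -327.6381°; wrapped into (−180°, 180°]: 32.3619°.
Δφ = -54.5443 − -61.8137 = 7.2694°.
a = sin²(Δφ/2) + cos φ₁ · cos φ₂ · sin²(Δλ/2) = 0.025297.
c = 2·atan2(√a, √(1−a)) = 0.31945 rad → d = 6371·c ≈ 2035.24 km.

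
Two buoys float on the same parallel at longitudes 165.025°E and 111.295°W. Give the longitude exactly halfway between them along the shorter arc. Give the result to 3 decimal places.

Signed shortest Δλ from +165.025° to -111.295° is +83.680°.
Midpoint longitude = +165.025° + (+83.680°)/2 = +165.025° + 41.840° = +206.865°.
Normalise into (−180°, 180°]: -153.135°.
(The naïve average (+165.025 + -111.295)/2 = 26.865° is on the wrong side of the globe.)

153.135°W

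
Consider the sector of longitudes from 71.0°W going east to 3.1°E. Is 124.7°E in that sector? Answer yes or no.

Band width going east from -71.0° to +3.1°: ((3.1 − -71.0) mod 360) = 74.1°.
Offset of +124.7° east of the west edge: ((124.7 − -71.0) mod 360) = 195.7°.
195.7° > 74.1° ⇒ outside.

No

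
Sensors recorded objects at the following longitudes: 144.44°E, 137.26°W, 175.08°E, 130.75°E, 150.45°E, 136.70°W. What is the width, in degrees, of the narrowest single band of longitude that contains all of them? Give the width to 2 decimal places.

Sort the longitudes: -137.26°, -136.70°, +130.75°, +144.44°, +150.45°, +175.08°.
Eastward gaps between consecutive values (wrapping around): 0.56°, 267.45°, 13.69°, 6.01°, 24.63°, 47.66°.
Largest gap = 267.45° ⇒ minimal covering band is its complement: 360° − 267.45° = 92.55°.
Band runs from +130.75° eastward to -136.70°, crossing the antimeridian.

92.55°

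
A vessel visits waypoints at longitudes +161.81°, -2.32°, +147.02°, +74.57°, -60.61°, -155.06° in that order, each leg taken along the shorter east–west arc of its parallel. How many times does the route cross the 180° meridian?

Leg 1: +161.81° → -2.32°, shortest Δλ = -164.13° (west) — does not cross 180°.
Leg 2: -2.32° → +147.02°, shortest Δλ = 149.34° (east) — does not cross 180°.
Leg 3: +147.02° → +74.57°, shortest Δλ = -72.45° (west) — does not cross 180°.
Leg 4: +74.57° → -60.61°, shortest Δλ = -135.18° (west) — does not cross 180°.
Leg 5: -60.61° → -155.06°, shortest Δλ = -94.45° (west) — does not cross 180°.
Total crossings: 0.

0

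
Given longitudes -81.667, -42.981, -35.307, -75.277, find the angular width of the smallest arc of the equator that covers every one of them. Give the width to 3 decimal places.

Sort the longitudes: -81.667°, -75.277°, -42.981°, -35.307°.
Eastward gaps between consecutive values (wrapping around): 6.390°, 32.296°, 7.674°, 313.640°.
Largest gap = 313.640° ⇒ minimal covering band is its complement: 360° − 313.640° = 46.360°.
Band runs from -81.667° eastward to -35.307°.

46.360°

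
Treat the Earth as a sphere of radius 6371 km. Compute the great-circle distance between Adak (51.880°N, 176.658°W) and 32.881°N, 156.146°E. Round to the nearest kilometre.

3041 km

Δλ = 156.146 − -176.658 = 332.804°; wrapped into (−180°, 180°]: -27.196°.
Δφ = 32.881 − 51.880 = -18.999°.
a = sin²(Δφ/2) + cos φ₁ · cos φ₂ · sin²(Δλ/2) = 0.055894.
c = 2·atan2(√a, √(1−a)) = 0.47736 rad → d = 6371·c ≈ 3041.24 km.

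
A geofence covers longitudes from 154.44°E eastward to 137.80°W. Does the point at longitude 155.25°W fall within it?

Band width going east from +154.44° to -137.80°: ((-137.80 − 154.44) mod 360) = 67.76°.
Offset of -155.25° east of the west edge: ((-155.25 − 154.44) mod 360) = 50.31°.
50.31° ≤ 67.76° ⇒ inside.

Yes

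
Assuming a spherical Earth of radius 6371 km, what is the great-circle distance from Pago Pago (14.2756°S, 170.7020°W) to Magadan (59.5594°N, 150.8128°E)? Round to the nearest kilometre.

8908 km

Δλ = 150.8128 − -170.7020 = 321.5148°; wrapped into (−180°, 180°]: -38.4852°.
Δφ = 59.5594 − -14.2756 = 73.8350°.
a = sin²(Δφ/2) + cos φ₁ · cos φ₂ · sin²(Δλ/2) = 0.414128.
c = 2·atan2(√a, √(1−a)) = 1.39820 rad → d = 6371·c ≈ 8907.91 km.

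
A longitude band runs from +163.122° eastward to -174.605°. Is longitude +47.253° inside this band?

Band width going east from +163.122° to -174.605°: ((-174.605 − 163.122) mod 360) = 22.273°.
Offset of +47.253° east of the west edge: ((47.253 − 163.122) mod 360) = 244.131°.
244.131° > 22.273° ⇒ outside.

No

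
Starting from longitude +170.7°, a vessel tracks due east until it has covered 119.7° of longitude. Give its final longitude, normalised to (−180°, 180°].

-69.6°

Start at +170.7°; shift +119.7° → +290.4°.
+290.4° lies outside (−180°, 180°]; subtract 360° → -69.6°.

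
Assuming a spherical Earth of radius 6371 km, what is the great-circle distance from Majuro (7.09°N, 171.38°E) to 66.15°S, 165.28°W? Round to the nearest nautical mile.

4515 nmi

Δλ = -165.28 − 171.38 = -336.66°; wrapped into (−180°, 180°]: 23.34°.
Δφ = -66.15 − 7.09 = -73.24°.
a = sin²(Δφ/2) + cos φ₁ · cos φ₂ · sin²(Δλ/2) = 0.372236.
c = 2·atan2(√a, √(1−a)) = 1.31240 rad → d = 6371·c ≈ 8361.31 km ≈ 4514.75 nmi.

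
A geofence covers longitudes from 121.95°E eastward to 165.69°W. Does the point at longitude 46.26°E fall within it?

No

Band width going east from +121.95° to -165.69°: ((-165.69 − 121.95) mod 360) = 72.36°.
Offset of +46.26° east of the west edge: ((46.26 − 121.95) mod 360) = 284.31°.
284.31° > 72.36° ⇒ outside.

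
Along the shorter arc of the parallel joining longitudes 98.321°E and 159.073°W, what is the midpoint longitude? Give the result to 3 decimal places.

Signed shortest Δλ from +98.321° to -159.073° is +102.606°.
Midpoint longitude = +98.321° + (+102.606°)/2 = +98.321° + 51.303° = +149.624°.
(The naïve average (+98.321 + -159.073)/2 = -30.376° is on the wrong side of the globe.)

149.624°E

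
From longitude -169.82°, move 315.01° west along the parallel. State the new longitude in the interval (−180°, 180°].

Start at -169.82°; shift −315.01° → -484.83°.
-484.83° lies outside (−180°, 180°]; add 360° → -124.83°.

-124.83°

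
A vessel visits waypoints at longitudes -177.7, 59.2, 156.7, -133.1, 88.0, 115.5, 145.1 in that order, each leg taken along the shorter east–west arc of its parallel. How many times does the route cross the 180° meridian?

3

Leg 1: -177.7° → +59.2°, shortest Δλ = -123.1° (west) — crosses 180°.
Leg 2: +59.2° → +156.7°, shortest Δλ = 97.5° (east) — does not cross 180°.
Leg 3: +156.7° → -133.1°, shortest Δλ = 70.2° (east) — crosses 180°.
Leg 4: -133.1° → +88.0°, shortest Δλ = -138.9° (west) — crosses 180°.
Leg 5: +88.0° → +115.5°, shortest Δλ = 27.5° (east) — does not cross 180°.
Leg 6: +115.5° → +145.1°, shortest Δλ = 29.6° (east) — does not cross 180°.
Total crossings: 3.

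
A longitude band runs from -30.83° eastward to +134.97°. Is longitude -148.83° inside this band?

Band width going east from -30.83° to +134.97°: ((134.97 − -30.83) mod 360) = 165.80°.
Offset of -148.83° east of the west edge: ((-148.83 − -30.83) mod 360) = 242.00°.
242.00° > 165.80° ⇒ outside.

No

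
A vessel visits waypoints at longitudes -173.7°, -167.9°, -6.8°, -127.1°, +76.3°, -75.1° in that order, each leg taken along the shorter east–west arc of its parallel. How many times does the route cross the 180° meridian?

Leg 1: -173.7° → -167.9°, shortest Δλ = 5.8° (east) — does not cross 180°.
Leg 2: -167.9° → -6.8°, shortest Δλ = 161.1° (east) — does not cross 180°.
Leg 3: -6.8° → -127.1°, shortest Δλ = -120.3° (west) — does not cross 180°.
Leg 4: -127.1° → +76.3°, shortest Δλ = -156.6° (west) — crosses 180°.
Leg 5: +76.3° → -75.1°, shortest Δλ = -151.4° (west) — does not cross 180°.
Total crossings: 1.

1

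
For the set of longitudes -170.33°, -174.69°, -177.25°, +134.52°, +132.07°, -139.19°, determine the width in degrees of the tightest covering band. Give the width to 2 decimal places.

Sort the longitudes: -177.25°, -174.69°, -170.33°, -139.19°, +132.07°, +134.52°.
Eastward gaps between consecutive values (wrapping around): 2.56°, 4.36°, 31.14°, 271.26°, 2.45°, 48.23°.
Largest gap = 271.26° ⇒ minimal covering band is its complement: 360° − 271.26° = 88.74°.
Band runs from +132.07° eastward to -139.19°, crossing the antimeridian.

88.74°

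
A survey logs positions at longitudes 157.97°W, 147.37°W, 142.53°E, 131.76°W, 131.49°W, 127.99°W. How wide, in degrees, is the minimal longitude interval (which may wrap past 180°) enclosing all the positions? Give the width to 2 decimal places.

Sort the longitudes: -157.97°, -147.37°, -131.76°, -131.49°, -127.99°, +142.53°.
Eastward gaps between consecutive values (wrapping around): 10.60°, 15.61°, 0.27°, 3.50°, 270.52°, 59.50°.
Largest gap = 270.52° ⇒ minimal covering band is its complement: 360° − 270.52° = 89.48°.
Band runs from +142.53° eastward to -127.99°, crossing the antimeridian.

89.48°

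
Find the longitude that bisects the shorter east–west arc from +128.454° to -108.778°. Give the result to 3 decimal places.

-170.162°

Signed shortest Δλ from +128.454° to -108.778° is +122.768°.
Midpoint longitude = +128.454° + (+122.768°)/2 = +128.454° + 61.384° = +189.838°.
Normalise into (−180°, 180°]: -170.162°.
(The naïve average (+128.454 + -108.778)/2 = 9.838° is on the wrong side of the globe.)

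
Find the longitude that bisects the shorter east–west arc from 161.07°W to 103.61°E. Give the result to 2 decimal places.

Signed shortest Δλ from -161.07° to +103.61° is -95.32°.
Midpoint longitude = -161.07° + (-95.32°)/2 = -161.07° − 47.66° = -208.73°.
Normalise into (−180°, 180°]: +151.27°.
(The naïve average (-161.07 + +103.61)/2 = -28.73° is on the wrong side of the globe.)

151.27°E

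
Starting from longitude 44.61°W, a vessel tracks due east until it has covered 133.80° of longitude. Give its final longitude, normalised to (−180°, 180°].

89.19°E

Start at -44.61°; shift +133.80° → +89.19°.
+89.19° already lies in (−180°, 180°].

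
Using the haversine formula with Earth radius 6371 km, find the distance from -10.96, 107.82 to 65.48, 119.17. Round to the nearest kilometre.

8552 km

Δλ = 119.17 − 107.82 = 11.35°.
Δφ = 65.48 − -10.96 = 76.44°.
a = sin²(Δφ/2) + cos φ₁ · cos φ₂ · sin²(Δλ/2) = 0.386752.
c = 2·atan2(√a, √(1−a)) = 1.34232 rad → d = 6371·c ≈ 8551.91 km.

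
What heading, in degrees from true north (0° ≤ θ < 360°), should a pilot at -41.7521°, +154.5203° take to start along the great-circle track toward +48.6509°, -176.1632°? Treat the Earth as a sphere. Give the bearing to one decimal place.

Δλ = -176.1632 − 154.5203 = -330.6835°; wrapped into (−180°, 180°]: 29.3165°.
θ = atan2( sin Δλ · cos φ₂ , cos φ₁ · sin φ₂ − sin φ₁ · cos φ₂ · cos Δλ )
  = atan2(0.32347, 0.94363) = 18.922° → normalised to [0°, 360°): 18.922°.

18.9°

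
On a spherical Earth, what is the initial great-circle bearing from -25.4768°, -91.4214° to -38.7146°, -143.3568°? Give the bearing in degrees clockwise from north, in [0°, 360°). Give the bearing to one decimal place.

Δλ = -143.3568 − -91.4214 = -51.9354°.
θ = atan2( sin Δλ · cos φ₂ , cos φ₁ · sin φ₂ − sin φ₁ · cos φ₂ · cos Δλ )
  = atan2(-0.61432, -0.35769) = -120.210° → normalised to [0°, 360°): 239.790°.

239.8°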